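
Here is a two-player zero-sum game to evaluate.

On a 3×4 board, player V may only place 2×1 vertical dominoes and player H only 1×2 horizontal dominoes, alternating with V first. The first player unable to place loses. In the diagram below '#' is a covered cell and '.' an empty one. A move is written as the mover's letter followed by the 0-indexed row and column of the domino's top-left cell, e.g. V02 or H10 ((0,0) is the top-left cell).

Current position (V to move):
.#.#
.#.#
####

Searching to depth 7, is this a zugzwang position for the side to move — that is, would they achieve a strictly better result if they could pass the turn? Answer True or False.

zugzwang(.#.#/.#.#/####, V) = False

[.#.#/.#.#/####] V move#1: V00:+1/##.#/##.#/####*, V02:+1/.###/.###/####
[##.#/##.#/####] end (terminal -1, H#2); searched .#.#/.#.#/#### to 7
suppose V passes — search the same position with H to move:
pass> [.#.#/.#.#/####] end (terminal -1, H#1); searched .#.#/.#.#/#### to 7
for V: play +1, pass +1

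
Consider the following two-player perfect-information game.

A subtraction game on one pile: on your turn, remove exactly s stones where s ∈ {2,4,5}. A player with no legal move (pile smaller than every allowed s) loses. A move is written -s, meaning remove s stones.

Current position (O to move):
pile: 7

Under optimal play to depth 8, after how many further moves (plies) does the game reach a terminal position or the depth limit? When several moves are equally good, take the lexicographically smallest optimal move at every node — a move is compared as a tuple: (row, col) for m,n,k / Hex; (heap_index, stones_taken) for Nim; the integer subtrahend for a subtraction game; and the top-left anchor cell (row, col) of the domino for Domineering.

[7] O move#1: -2:-1/5*, -4:-1/3, -5:-1/2
[5] X move#2: -2:-1/3, -4:+1/1*, -5:+1/0
[1] end (terminal -1, O#3); searched 7 to 8

PV length from [7]: 2 plies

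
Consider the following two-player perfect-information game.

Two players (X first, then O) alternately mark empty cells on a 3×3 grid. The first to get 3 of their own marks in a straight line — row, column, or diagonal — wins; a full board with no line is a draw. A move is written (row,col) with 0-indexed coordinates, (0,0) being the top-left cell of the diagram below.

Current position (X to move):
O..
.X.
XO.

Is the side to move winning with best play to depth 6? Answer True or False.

X winning at [O../.X./XO.]: True

p1 X@[O../.X./XO.]: (0,1)[OX./.X./XO.]+0 (0,2)[O.X/.X./XO.]+1* (1,0)[O../XX./XO.]+1 (1,2)[O../.XX/XO.]+1 (2,2)[O../.X./XOX]+0
p2 O@[O.X/.X./XO.] terminal -1; root [O../.X./XO.] d6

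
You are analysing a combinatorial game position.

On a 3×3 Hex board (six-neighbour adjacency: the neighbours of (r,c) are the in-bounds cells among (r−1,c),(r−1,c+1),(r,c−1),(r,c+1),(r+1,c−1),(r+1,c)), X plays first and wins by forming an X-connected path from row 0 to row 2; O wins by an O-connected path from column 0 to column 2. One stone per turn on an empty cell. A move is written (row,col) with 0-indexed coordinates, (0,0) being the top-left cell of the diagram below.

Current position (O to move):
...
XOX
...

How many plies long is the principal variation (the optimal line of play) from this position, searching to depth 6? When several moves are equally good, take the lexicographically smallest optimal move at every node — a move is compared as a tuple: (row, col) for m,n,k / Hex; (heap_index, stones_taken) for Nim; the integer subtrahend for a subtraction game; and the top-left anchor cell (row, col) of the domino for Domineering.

p1 O@[.../XOX/...]: (0,0)[O../XOX/...]-1* (0,1)[.O./XOX/...]-1 (0,2)[..O/XOX/...]-1 (2,0)[.../XOX/O..]-1 (2,1)[.../XOX/.O.]-1 (2,2)[.../XOX/..O]-1
p2 X@[O../XOX/...]: (0,1)[OX./XOX/...]+1* (0,2)[O.X/XOX/...]+1 (2,0)[O../XOX/X..]+1 (2,1)[O../XOX/.X.]-1 (2,2)[O../XOX/..X]-1
p3 O@[OX./XOX/...]: (0,2)[OXO/XOX/...]-1* (2,0)[OX./XOX/O..]-1 (2,1)[OX./XOX/.O.]-1 (2,2)[OX./XOX/..O]-1
p4 X@[OXO/XOX/...]: (2,0)[OXO/XOX/X..]+1* (2,1)[OXO/XOX/.X.]-1 (2,2)[OXO/XOX/..X]-1
p5 O@[OXO/XOX/X..] terminal -1; root [.../XOX/...] d6

PV length from [.../XOX/...]: 4 plies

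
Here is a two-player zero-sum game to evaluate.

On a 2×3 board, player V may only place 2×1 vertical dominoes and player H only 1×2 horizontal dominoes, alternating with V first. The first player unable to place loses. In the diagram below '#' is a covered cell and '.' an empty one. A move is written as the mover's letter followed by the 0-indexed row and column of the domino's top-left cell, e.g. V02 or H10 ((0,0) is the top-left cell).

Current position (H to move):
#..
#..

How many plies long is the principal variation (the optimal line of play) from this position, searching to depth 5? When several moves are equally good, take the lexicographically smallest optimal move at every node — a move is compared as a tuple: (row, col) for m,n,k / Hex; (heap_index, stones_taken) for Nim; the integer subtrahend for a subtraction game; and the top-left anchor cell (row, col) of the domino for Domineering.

ply 1, H at #../#.. | H01=+1→###/#..*; H11=+1→#../###
ply 2: ###/#.. is terminal -1 (V); from #../#.. depth 5

PV length from [#../#..]: 1 ply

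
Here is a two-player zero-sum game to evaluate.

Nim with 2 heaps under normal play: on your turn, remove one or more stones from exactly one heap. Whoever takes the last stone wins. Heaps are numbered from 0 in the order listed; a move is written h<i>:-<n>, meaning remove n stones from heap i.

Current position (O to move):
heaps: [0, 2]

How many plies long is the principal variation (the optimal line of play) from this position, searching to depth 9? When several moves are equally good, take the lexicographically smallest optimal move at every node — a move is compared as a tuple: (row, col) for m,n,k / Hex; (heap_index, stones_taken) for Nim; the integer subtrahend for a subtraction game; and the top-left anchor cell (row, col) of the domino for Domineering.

p1 O@[(0,2)]: h1:-1[(0,1)]-1 h1:-2[(0,0)]+1*
p2 X@[(0,0)] terminal -1; root [(0,2)] d9

PV length from [(0,2)]: 1 ply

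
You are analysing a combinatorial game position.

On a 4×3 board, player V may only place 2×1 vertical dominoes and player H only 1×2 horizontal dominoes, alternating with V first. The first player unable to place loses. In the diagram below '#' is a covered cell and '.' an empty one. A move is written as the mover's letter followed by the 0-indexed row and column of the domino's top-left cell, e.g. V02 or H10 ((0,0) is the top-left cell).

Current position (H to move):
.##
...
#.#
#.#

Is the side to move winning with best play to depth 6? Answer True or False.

[.##/.../#.#/#.#] H move#1: H10:-1/.##/##./#.#/#.#*, H11:-1/.##/.##/#.#/#.#
[.##/##./#.#/#.#] V move#2: V21:+1/.##/##./###/###*
[.##/##./###/###] end (terminal -1, H#3); searched .##/.../#.#/#.# to 6

H winning at [.##/.../#.#/#.#]: False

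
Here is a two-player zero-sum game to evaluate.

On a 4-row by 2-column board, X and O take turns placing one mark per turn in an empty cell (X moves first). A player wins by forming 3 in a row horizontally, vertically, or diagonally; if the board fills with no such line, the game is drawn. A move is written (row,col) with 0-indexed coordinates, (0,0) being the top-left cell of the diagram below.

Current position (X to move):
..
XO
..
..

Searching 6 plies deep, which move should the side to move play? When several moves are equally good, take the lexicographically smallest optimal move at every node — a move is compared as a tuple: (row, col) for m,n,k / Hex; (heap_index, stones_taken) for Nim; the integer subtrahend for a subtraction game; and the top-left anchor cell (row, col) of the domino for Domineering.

X's best at [../XO/../..]: (2,0)

ply 1, X at ../XO/../.. | (0,0)=+0→X./XO/../..; (0,1)=+0→.X/XO/../..; (2,0)=+1→../XO/X./..*; (2,1)=+0→../XO/.X/..; (3,0)=+0→../XO/../X.; (3,1)=+0→../XO/../.X
ply 2, O at ../XO/X./.. | (0,0)=-1→O./XO/X./..*; (0,1)=-1→.O/XO/X./..; (2,1)=-1→../XO/XO/..; (3,0)=-1→../XO/X./O.; (3,1)=-1→../XO/X./.O
ply 3, X at O./XO/X./.. | (0,1)=+0→OX/XO/X./..; (2,1)=+0→O./XO/XX/..; (3,0)=+1→O./XO/X./X.*; (3,1)=+0→O./XO/X./.X
ply 4: O./XO/X./X. is terminal -1 (O); from ../XO/../.. depth 6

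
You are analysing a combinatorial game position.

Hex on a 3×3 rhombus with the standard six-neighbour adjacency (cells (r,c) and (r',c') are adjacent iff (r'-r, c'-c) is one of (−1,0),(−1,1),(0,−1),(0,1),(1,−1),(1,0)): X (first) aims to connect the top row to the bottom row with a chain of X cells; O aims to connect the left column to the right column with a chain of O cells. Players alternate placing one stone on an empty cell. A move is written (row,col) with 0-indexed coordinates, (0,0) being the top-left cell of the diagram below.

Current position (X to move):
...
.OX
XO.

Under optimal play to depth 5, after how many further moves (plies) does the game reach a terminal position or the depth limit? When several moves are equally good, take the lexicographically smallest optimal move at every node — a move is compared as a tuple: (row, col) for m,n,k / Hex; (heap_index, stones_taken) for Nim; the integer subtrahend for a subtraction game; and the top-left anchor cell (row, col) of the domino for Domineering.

PV length from [.../.OX/XO.]: 5 plies

[.../.OX/XO.] X move#1: (0,0):-1/X../.OX/XO., (0,1):-1/.X./.OX/XO., (0,2):+1/..X/.OX/XO.*, (1,0):+1/.../XOX/XO., (2,2):+1/.../.OX/XOX
[..X/.OX/XO.] O move#2: (0,0):-1/O.X/.OX/XO.*, (0,1):-1/.OX/.OX/XO., (1,0):-1/..X/OOX/XO., (2,2):-1/..X/.OX/XOO
[O.X/.OX/XO.] X move#3: (0,1):+1/OXX/.OX/XO.*, (1,0):+1/O.X/XOX/XO., (2,2):+1/O.X/.OX/XOX
[OXX/.OX/XO.] O move#4: (1,0):-1/OXX/OOX/XO.*, (2,2):-1/OXX/.OX/XOO
[OXX/OOX/XO.] X move#5: (2,2):+1/OXX/OOX/XOX*
[OXX/OOX/XOX] end (terminal -1, O#6); searched .../.OX/XO. to 5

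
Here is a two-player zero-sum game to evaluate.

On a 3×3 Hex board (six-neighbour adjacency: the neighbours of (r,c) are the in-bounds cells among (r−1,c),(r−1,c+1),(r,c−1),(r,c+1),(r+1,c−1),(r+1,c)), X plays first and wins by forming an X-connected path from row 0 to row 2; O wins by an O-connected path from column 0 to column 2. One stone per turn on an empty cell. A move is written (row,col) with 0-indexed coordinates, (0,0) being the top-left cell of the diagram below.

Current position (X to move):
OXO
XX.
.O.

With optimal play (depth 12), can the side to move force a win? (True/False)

ply 1, X at OXO/XX./.O. | (1,2)=+1→OXO/XXX/.O.*; (2,0)=+1→OXO/XX./XO.; (2,2)=+1→OXO/XX./.OX
ply 2, O at OXO/XXX/.O. | (2,0)=-1→OXO/XXX/OO.*; (2,2)=-1→OXO/XXX/.OO
ply 3, X at OXO/XXX/OO. | (2,2)=+1→OXO/XXX/OOX*
ply 4: OXO/XXX/OOX is terminal -1 (O); from OXO/XX./.O. depth 12

X winning at [OXO/XX./.O.]: True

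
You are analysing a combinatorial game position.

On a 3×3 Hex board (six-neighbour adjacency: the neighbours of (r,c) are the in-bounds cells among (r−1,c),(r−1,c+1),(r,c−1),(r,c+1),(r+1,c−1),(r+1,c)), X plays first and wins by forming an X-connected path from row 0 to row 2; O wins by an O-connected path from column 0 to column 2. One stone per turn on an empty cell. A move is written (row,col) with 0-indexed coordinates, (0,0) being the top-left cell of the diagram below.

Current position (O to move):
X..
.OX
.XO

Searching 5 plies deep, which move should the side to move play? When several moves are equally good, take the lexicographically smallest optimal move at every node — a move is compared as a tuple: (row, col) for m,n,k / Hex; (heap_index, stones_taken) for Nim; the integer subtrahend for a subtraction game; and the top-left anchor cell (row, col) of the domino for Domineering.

O's best at [X../.OX/.XO]: (0,2)

[X../.OX/.XO] O move#1: (0,1):-1/XO./.OX/.XO, (0,2):+1/X.O/.OX/.XO*, (1,0):-1/X../OOX/.XO, (2,0):-1/X../.OX/OXO
[X.O/.OX/.XO] X move#2: (0,1):-1/XXO/.OX/.XO*, (1,0):-1/X.O/XOX/.XO, (2,0):-1/X.O/.OX/XXO
[XXO/.OX/.XO] O move#3: (1,0):+1/XXO/OOX/.XO*, (2,0):+1/XXO/.OX/OXO
[XXO/OOX/.XO] end (terminal -1, X#4); searched X../.OX/.XO to 5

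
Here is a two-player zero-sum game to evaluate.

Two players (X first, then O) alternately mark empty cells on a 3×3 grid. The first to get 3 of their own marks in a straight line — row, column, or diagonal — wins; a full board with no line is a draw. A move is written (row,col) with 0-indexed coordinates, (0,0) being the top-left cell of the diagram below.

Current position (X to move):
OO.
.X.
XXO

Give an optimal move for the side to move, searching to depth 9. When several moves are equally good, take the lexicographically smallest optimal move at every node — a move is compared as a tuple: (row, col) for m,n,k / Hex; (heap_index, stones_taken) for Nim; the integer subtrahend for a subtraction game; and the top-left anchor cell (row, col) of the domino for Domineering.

X's best at [OO./.X./XXO]: (0,2)

[OO./.X./XXO] X move#1: (0,2):+1/OOX/.X./XXO*, (1,0):-1/OO./XX./XXO, (1,2):-1/OO./.XX/XXO
[OOX/.X./XXO] end (terminal -1, O#2); searched OO./.X./XXO to 9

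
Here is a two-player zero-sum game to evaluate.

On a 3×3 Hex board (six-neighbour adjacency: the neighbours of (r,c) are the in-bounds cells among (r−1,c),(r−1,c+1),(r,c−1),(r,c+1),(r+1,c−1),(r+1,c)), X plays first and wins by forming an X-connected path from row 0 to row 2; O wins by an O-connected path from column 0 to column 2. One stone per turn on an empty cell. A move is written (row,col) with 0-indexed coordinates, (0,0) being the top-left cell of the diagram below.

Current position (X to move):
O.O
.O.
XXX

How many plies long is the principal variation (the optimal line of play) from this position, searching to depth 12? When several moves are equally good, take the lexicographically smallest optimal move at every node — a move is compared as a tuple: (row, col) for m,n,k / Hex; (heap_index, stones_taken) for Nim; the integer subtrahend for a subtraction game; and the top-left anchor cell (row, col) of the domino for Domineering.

PV length from [O.O/.O./XXX]: 2 plies

[O.O/.O./XXX] X move#1: (0,1):-1/OXO/.O./XXX*, (1,0):-1/O.O/XO./XXX, (1,2):-1/O.O/.OX/XXX
[OXO/.O./XXX] O move#2: (1,0):+1/OXO/OO./XXX*, (1,2):-1/OXO/.OO/XXX
[OXO/OO./XXX] end (terminal -1, X#3); searched O.O/.O./XXX to 12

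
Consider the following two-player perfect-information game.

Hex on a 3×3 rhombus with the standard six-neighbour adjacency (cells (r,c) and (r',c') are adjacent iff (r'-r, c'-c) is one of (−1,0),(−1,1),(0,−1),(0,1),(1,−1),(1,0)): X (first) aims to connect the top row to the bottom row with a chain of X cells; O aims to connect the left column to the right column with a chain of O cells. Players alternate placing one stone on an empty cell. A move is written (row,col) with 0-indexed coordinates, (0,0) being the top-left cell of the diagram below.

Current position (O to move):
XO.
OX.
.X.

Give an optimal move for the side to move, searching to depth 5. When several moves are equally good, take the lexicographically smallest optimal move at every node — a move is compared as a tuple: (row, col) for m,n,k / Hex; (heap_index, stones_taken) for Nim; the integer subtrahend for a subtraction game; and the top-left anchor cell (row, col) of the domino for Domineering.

O's best at [XO./OX./.X.]: (0,2)

p1 O@[XO./OX./.X.]: (0,2)[XOO/OX./.X.]+1* (1,2)[XO./OXO/.X.]-1 (2,0)[XO./OX./OX.]-1 (2,2)[XO./OX./.XO]-1
p2 X@[XOO/OX./.X.] terminal -1; root [XO./OX./.X.] d5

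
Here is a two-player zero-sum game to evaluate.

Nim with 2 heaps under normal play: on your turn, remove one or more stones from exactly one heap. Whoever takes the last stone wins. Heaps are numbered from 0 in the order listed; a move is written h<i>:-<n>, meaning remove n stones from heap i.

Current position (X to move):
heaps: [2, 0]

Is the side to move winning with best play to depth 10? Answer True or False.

ply 1, X at (2,0) | h0:-1=-1→(1,0); h0:-2=+1→(0,0)*
ply 2: (0,0) is terminal -1 (O); from (2,0) depth 10

X winning at [(2,0)]: True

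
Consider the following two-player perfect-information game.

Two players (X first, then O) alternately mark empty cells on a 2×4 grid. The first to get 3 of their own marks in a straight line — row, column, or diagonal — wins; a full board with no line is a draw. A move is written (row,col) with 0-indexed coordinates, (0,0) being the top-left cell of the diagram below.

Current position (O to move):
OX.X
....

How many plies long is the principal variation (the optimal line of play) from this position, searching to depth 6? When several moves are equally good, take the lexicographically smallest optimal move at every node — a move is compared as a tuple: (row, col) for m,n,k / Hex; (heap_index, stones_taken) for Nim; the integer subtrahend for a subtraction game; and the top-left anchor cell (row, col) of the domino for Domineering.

p1 O@[OX.X/....]: (0,2)[OXOX/....]+0* (1,0)[OX.X/O...]-1 (1,1)[OX.X/.O..]-1 (1,2)[OX.X/..O.]-1 (1,3)[OX.X/...O]-1
p2 X@[OXOX/....]: (1,0)[OXOX/X...]+0* (1,1)[OXOX/.X..]+0 (1,2)[OXOX/..X.]+0 (1,3)[OXOX/...X]+0
p3 O@[OXOX/X...]: (1,1)[OXOX/XO..]+0* (1,2)[OXOX/X.O.]+0 (1,3)[OXOX/X..O]+0
p4 X@[OXOX/XO..]: (1,2)[OXOX/XOX.]+0* (1,3)[OXOX/XO.X]+0
p5 O@[OXOX/XOX.]: (1,3)[OXOX/XOXO]+0*
p6 X@[OXOX/XOXO] terminal +0; root [OX.X/....] d6

PV length from [OX.X/....]: 5 plies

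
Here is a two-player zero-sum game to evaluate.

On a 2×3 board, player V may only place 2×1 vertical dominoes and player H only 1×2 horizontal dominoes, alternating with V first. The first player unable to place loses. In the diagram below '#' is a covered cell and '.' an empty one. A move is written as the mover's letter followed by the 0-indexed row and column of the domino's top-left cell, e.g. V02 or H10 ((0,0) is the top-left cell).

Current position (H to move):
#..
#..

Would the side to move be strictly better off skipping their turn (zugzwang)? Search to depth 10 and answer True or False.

zugzwang(#../#.., H) = False

p1 H@[#../#..]: H01[###/#..]+1* H11[#../###]+1
p2 V@[###/#..] terminal -1; root [#../#..] d10
suppose H passes — search the same position with V to move:
pass> p1 V@[#../#..]: V01[##./##.]+1* V02[#.#/#.#]+1
pass> p2 H@[##./##.] terminal -1; root [#../#..] d10
for H: play +1, pass -1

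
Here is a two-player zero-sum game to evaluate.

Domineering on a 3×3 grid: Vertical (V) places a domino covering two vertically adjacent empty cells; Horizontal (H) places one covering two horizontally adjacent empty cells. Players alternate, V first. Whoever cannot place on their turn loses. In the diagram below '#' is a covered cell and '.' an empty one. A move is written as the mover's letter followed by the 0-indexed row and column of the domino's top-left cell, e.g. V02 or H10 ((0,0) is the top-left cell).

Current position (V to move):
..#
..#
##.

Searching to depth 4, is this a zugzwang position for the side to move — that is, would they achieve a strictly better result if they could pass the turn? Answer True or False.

zugzwang(..#/..#/##., V) = False

[..#/..#/##.] V move#1: V00:+1/#.#/#.#/##.*, V01:+1/.##/.##/##.
[#.#/#.#/##.] end (terminal -1, H#2); searched ..#/..#/##. to 4
if V skipped the turn, H would face:
~ [..#/..#/##.] H move#1: H00:+1/###/..#/##.*, H10:+1/..#/###/##.
~ [###/..#/##.] end (terminal -1, V#2); searched ..#/..#/##. to 4
compare (V): move=+1 vs pass=-1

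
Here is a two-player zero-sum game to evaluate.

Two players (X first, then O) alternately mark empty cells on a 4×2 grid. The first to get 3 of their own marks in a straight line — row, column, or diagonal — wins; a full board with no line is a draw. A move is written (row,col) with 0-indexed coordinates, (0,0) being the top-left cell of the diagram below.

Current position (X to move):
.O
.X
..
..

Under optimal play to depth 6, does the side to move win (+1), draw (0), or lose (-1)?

value(.O/.X/../.., X) = 0

p1 X@[.O/.X/../..]: (0,0)[XO/.X/../..]+0* (1,0)[.O/XX/../..]+0 (2,0)[.O/.X/X./..]+0 (2,1)[.O/.X/.X/..]+0 (3,0)[.O/.X/../X.]+0 (3,1)[.O/.X/../.X]+0
p2 O@[XO/.X/../..]: (1,0)[XO/OX/../..]+0* (2,0)[XO/.X/O./..]+0 (2,1)[XO/.X/.O/..]+0 (3,0)[XO/.X/../O.]+0 (3,1)[XO/.X/../.O]+0
p3 X@[XO/OX/../..]: (2,0)[XO/OX/X./..]+0* (2,1)[XO/OX/.X/..]+0 (3,0)[XO/OX/../X.]+0 (3,1)[XO/OX/../.X]+0
p4 O@[XO/OX/X./..]: (2,1)[XO/OX/XO/..]+0* (3,0)[XO/OX/X./O.]+0 (3,1)[XO/OX/X./.O]+0
p5 X@[XO/OX/XO/..]: (3,0)[XO/OX/XO/X.]+0* (3,1)[XO/OX/XO/.X]+0
p6 O@[XO/OX/XO/X.]: (3,1)[XO/OX/XO/XO]+0*
p7 X@[XO/OX/XO/XO] terminal +0; root [.O/.X/../..] d6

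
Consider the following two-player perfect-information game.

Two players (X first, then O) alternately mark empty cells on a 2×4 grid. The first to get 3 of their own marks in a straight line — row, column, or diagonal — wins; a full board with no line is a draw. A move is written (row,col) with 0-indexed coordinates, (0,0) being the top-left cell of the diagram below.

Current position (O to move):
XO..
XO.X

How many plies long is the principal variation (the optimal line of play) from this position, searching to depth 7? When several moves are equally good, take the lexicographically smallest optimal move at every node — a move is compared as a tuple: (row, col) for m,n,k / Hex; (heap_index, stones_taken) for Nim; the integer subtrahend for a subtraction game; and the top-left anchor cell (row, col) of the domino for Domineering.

p1 O@[XO../XO.X]: (0,2)[XOO./XO.X]+0* (0,3)[XO.O/XO.X]+0 (1,2)[XO../XOOX]+0
p2 X@[XOO./XO.X]: (0,3)[XOOX/XO.X]+0* (1,2)[XOO./XOXX]-1
p3 O@[XOOX/XO.X]: (1,2)[XOOX/XOOX]+0*
p4 X@[XOOX/XOOX] terminal +0; root [XO../XO.X] d7

PV length from [XO../XO.X]: 3 plies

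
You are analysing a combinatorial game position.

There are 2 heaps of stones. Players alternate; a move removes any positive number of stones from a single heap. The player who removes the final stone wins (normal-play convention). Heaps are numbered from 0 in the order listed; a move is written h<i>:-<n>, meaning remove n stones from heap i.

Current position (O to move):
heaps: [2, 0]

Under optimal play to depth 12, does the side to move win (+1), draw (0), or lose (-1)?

value((2,0), O) = +1

[(2,0)] O move#1: h0:-1:-1/(1,0), h0:-2:+1/(0,0)*
[(0,0)] end (terminal -1, X#2); searched (2,0) to 12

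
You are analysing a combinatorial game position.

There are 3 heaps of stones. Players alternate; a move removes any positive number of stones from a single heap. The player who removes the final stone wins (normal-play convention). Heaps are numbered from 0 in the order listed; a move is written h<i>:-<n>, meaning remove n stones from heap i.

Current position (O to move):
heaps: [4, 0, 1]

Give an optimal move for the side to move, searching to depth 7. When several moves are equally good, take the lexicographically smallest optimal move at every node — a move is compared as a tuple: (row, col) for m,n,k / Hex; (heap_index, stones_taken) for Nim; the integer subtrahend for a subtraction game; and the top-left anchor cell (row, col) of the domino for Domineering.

ply 1, O at (4,0,1) | h0:-1=-1→(3,0,1); h0:-2=-1→(2,0,1); h0:-3=+1→(1,0,1)*; h0:-4=-1→(0,0,1); h2:-1=-1→(4,0,0)
ply 2, X at (1,0,1) | h0:-1=-1→(0,0,1)*; h2:-1=-1→(1,0,0)
ply 3, O at (0,0,1) | h2:-1=+1→(0,0,0)*
ply 4: (0,0,0) is terminal -1 (X); from (4,0,1) depth 7

O's best at [(4,0,1)]: h0:-3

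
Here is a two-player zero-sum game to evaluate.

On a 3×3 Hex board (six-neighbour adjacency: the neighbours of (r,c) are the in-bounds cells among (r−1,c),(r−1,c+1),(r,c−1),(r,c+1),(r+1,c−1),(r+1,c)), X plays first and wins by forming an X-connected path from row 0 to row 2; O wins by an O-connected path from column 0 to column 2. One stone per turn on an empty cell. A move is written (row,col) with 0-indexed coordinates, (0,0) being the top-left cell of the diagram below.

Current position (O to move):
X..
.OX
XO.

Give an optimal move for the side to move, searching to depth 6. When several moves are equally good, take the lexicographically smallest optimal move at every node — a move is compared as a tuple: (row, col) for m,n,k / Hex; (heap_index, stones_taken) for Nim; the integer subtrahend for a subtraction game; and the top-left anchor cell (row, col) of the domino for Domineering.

ply 1, O at X../.OX/XO. | (0,1)=-1→XO./.OX/XO.; (0,2)=-1→X.O/.OX/XO.; (1,0)=+1→X../OOX/XO.*; (2,2)=-1→X../.OX/XOO
ply 2, X at X../OOX/XO. | (0,1)=-1→XX./OOX/XO.*; (0,2)=-1→X.X/OOX/XO.; (2,2)=-1→X../OOX/XOX
ply 3, O at XX./OOX/XO. | (0,2)=+1→XXO/OOX/XO.*; (2,2)=+1→XX./OOX/XOO
ply 4: XXO/OOX/XO. is terminal -1 (X); from X../.OX/XO. depth 6

O's best at [X../.OX/XO.]: (1,0)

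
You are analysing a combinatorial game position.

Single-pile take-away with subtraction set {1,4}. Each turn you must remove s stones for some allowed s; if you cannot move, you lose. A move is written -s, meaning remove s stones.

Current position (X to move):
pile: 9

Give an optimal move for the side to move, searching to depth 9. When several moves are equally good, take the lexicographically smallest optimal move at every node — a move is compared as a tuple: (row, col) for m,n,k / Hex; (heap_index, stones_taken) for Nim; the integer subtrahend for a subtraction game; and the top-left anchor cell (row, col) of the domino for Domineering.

p1 X@[9]: -1[8]-1 -4[5]+1*
p2 O@[5]: -1[4]-1* -4[1]-1
p3 X@[4]: -1[3]-1 -4[0]+1*
p4 O@[0] terminal -1; root [9] d9

X's best at [9]: -4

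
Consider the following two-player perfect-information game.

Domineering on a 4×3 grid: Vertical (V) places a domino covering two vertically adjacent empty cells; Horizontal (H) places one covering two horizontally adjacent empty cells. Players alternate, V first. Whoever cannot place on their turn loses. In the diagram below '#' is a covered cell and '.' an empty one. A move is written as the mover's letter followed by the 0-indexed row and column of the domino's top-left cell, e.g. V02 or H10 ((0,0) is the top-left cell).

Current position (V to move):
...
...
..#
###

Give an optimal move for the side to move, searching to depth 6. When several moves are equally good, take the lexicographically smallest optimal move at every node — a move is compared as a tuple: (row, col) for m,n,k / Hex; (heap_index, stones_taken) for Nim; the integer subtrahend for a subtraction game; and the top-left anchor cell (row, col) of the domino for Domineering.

[.../.../..#/###] V move#1: V00:-1/#../#../..#/###, V01:+1/.#./.#./..#/###*, V02:-1/..#/..#/..#/###, V10:-1/.../#../#.#/###, V11:+1/.../.#./.##/###
[.#./.#./..#/###] H move#2: H20:-1/.#./.#./###/###*
[.#./.#./###/###] V move#3: V00:+1/##./##./###/###*, V02:+1/.##/.##/###/###
[##./##./###/###] end (terminal -1, H#4); searched .../.../..#/### to 6

V's best at [.../.../..#/###]: V01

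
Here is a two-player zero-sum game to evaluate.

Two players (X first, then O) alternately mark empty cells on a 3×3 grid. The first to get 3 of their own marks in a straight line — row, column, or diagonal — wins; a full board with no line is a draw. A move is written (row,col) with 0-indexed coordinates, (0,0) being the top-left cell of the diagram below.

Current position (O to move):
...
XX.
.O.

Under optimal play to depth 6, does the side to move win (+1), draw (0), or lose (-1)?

value(.../XX./.O., O) = -1

[.../XX./.O.] O move#1: (0,0):-1/O../XX./.O.*, (0,1):-1/.O./XX./.O., (0,2):-1/..O/XX./.O., (1,2):-1/.../XXO/.O., (2,0):-1/.../XX./OO., (2,2):-1/.../XX./.OO
[O../XX./.O.] X move#2: (0,1):+0/OX./XX./.O., (0,2):+1/O.X/XX./.O.*, (1,2):+1/O../XXX/.O., (2,0):+1/O../XX./XO., (2,2):+0/O../XX./.OX
[O.X/XX./.O.] O move#3: (0,1):-1/OOX/XX./.O.*, (1,2):-1/O.X/XXO/.O., (2,0):-1/O.X/XX./OO., (2,2):-1/O.X/XX./.OO
[OOX/XX./.O.] X move#4: (1,2):+1/OOX/XXX/.O.*, (2,0):+1/OOX/XX./XO., (2,2):+1/OOX/XX./.OX
[OOX/XXX/.O.] end (terminal -1, O#5); searched .../XX./.O. to 6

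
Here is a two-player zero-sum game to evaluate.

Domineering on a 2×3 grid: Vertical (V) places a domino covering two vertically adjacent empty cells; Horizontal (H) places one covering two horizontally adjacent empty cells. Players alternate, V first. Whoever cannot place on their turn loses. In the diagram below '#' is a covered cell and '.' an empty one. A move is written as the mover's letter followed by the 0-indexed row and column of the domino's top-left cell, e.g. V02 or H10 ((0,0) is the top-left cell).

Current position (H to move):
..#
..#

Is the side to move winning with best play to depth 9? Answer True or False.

p1 H@[..#/..#]: H00[###/..#]+1* H10[..#/###]+1
p2 V@[###/..#] terminal -1; root [..#/..#] d9

H winning at [..#/..#]: True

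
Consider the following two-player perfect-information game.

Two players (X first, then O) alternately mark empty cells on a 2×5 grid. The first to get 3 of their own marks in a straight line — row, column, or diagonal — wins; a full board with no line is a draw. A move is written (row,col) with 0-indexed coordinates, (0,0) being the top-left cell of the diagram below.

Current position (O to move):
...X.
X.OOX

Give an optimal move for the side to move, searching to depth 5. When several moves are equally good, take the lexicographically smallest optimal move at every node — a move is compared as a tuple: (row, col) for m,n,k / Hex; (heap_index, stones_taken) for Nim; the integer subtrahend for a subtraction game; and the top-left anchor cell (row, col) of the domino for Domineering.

[...X./X.OOX] O move#1: (0,0):+0/O..X./X.OOX, (0,1):+0/.O.X./X.OOX, (0,2):+0/..OX./X.OOX, (0,4):+0/...XO/X.OOX, (1,1):+1/...X./XOOOX*
[...X./XOOOX] end (terminal -1, X#2); searched ...X./X.OOX to 5

O's best at [...X./X.OOX]: (1,1)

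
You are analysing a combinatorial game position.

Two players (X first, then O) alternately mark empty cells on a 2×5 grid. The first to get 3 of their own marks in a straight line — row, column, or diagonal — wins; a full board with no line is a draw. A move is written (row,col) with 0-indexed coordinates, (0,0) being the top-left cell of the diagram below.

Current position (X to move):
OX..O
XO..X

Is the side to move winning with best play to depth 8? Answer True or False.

X winning at [OX..O/XO..X]: False

p1 X@[OX..O/XO..X]: (0,2)[OXX.O/XO..X]+0* (0,3)[OX.XO/XO..X]+0 (1,2)[OX..O/XOX.X]+0 (1,3)[OX..O/XO.XX]+0
p2 O@[OXX.O/XO..X]: (0,3)[OXXOO/XO..X]+0* (1,2)[OXX.O/XOO.X]-1 (1,3)[OXX.O/XO.OX]-1
p3 X@[OXXOO/XO..X]: (1,2)[OXXOO/XOX.X]+0* (1,3)[OXXOO/XO.XX]+0
p4 O@[OXXOO/XOX.X]: (1,3)[OXXOO/XOXOX]+0*
p5 X@[OXXOO/XOXOX] terminal +0; root [OX..O/XO..X] d8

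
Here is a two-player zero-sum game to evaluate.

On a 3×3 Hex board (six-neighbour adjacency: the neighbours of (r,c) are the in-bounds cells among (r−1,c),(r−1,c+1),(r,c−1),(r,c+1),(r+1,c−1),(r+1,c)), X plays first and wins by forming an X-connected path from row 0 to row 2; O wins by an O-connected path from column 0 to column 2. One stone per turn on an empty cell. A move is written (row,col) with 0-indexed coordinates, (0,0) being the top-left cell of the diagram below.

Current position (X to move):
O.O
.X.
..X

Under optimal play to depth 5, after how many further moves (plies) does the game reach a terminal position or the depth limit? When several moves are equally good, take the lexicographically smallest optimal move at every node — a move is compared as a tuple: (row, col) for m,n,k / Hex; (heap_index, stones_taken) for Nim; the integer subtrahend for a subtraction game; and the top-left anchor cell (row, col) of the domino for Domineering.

[O.O/.X./..X] X move#1: (0,1):+1/OXO/.X./..X*, (1,0):-1/O.O/XX./..X, (1,2):-1/O.O/.XX/..X, (2,0):-1/O.O/.X./X.X, (2,1):-1/O.O/.X./.XX
[OXO/.X./..X] O move#2: (1,0):-1/OXO/OX./..X*, (1,2):-1/OXO/.XO/..X, (2,0):-1/OXO/.X./O.X, (2,1):-1/OXO/.X./.OX
[OXO/OX./..X] X move#3: (1,2):+1/OXO/OXX/..X*, (2,0):+1/OXO/OX./X.X, (2,1):+1/OXO/OX./.XX
[OXO/OXX/..X] end (terminal -1, O#4); searched O.O/.X./..X to 5

PV length from [O.O/.X./..X]: 3 plies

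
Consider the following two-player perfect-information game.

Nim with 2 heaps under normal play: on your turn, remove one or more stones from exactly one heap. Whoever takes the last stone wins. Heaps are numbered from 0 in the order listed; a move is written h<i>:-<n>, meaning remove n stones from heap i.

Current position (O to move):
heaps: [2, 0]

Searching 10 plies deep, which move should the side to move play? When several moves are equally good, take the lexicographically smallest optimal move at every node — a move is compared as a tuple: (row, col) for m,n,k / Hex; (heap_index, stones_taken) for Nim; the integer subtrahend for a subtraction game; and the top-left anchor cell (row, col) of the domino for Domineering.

ply 1, O at (2,0) | h0:-1=-1→(1,0); h0:-2=+1→(0,0)*
ply 2: (0,0) is terminal -1 (X); from (2,0) depth 10

O's best at [(2,0)]: h0:-2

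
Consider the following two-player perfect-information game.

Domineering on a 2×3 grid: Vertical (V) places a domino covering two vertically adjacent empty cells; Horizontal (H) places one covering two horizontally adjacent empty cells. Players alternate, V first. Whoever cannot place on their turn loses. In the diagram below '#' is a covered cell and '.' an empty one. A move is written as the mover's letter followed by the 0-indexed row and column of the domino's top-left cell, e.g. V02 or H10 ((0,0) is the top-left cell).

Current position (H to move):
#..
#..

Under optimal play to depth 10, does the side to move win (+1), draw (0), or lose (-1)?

p1 H@[#../#..]: H01[###/#..]+1* H11[#../###]+1
p2 V@[###/#..] terminal -1; root [#../#..] d10

value(#../#.., H) = +1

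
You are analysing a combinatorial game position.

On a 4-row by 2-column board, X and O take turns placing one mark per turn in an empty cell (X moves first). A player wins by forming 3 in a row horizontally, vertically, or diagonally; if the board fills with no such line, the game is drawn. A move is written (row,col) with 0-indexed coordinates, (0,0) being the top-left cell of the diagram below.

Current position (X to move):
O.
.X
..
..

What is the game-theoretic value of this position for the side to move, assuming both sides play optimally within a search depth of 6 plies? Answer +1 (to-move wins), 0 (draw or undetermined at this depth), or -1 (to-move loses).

ply 1, X at O./.X/../.. | (0,1)=+0→OX/.X/../..; (1,0)=+0→O./XX/../..; (2,0)=+0→O./.X/X./..; (2,1)=+1→O./.X/.X/..*; (3,0)=+0→O./.X/../X.; (3,1)=+0→O./.X/../.X
ply 2, O at O./.X/.X/.. | (0,1)=-1→OO/.X/.X/..*; (1,0)=-1→O./OX/.X/..; (2,0)=-1→O./.X/OX/..; (3,0)=-1→O./.X/.X/O.; (3,1)=-1→O./.X/.X/.O
ply 3, X at OO/.X/.X/.. | (1,0)=+0→OO/XX/.X/..; (2,0)=+0→OO/.X/XX/..; (3,0)=+0→OO/.X/.X/X.; (3,1)=+1→OO/.X/.X/.X*
ply 4: OO/.X/.X/.X is terminal -1 (O); from O./.X/../.. depth 6

value(O./.X/../.., X) = +1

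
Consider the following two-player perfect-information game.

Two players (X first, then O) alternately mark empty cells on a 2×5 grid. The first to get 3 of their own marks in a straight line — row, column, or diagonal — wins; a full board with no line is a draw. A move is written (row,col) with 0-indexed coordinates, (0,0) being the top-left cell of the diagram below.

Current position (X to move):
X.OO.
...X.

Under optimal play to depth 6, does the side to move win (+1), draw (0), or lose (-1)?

value(X.OO./...X., X) = -1

ply 1, X at X.OO./...X. | (0,1)=-1→XXOO./...X.*; (0,4)=-1→X.OOX/...X.; (1,0)=-1→X.OO./X..X.; (1,1)=-1→X.OO./.X.X.; (1,2)=-1→X.OO./..XX.; (1,4)=-1→X.OO./...XX
ply 2, O at XXOO./...X. | (0,4)=+1→XXOOO/...X.*; (1,0)=+0→XXOO./O..X.; (1,1)=+0→XXOO./.O.X.; (1,2)=+0→XXOO./..OX.; (1,4)=+0→XXOO./...XO
ply 3: XXOOO/...X. is terminal -1 (X); from X.OO./...X. depth 6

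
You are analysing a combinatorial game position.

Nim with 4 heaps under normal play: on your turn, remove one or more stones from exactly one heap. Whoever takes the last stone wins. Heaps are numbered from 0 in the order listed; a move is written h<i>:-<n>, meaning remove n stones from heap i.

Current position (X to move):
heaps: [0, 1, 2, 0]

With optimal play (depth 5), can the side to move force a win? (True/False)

X winning at [(0,1,2,0)]: True

[(0,1,2,0)] X move#1: h1:-1:-1/(0,0,2,0), h2:-1:+1/(0,1,1,0)*, h2:-2:-1/(0,1,0,0)
[(0,1,1,0)] O move#2: h1:-1:-1/(0,0,1,0)*, h2:-1:-1/(0,1,0,0)
[(0,0,1,0)] X move#3: h2:-1:+1/(0,0,0,0)*
[(0,0,0,0)] end (terminal -1, O#4); searched (0,1,2,0) to 5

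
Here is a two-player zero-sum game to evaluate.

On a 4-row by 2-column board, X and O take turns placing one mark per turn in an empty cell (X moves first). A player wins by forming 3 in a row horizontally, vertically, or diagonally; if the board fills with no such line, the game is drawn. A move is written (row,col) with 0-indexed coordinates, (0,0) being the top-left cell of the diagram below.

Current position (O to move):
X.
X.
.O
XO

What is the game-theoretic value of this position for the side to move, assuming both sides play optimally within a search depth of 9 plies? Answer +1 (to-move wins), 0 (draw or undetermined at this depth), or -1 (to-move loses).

value(X./X./.O/XO, O) = +1

ply 1, O at X./X./.O/XO | (0,1)=-1→XO/X./.O/XO; (1,1)=+1→X./XO/.O/XO*; (2,0)=+0→X./X./OO/XO
ply 2: X./XO/.O/XO is terminal -1 (X); from X./X./.O/XO depth 9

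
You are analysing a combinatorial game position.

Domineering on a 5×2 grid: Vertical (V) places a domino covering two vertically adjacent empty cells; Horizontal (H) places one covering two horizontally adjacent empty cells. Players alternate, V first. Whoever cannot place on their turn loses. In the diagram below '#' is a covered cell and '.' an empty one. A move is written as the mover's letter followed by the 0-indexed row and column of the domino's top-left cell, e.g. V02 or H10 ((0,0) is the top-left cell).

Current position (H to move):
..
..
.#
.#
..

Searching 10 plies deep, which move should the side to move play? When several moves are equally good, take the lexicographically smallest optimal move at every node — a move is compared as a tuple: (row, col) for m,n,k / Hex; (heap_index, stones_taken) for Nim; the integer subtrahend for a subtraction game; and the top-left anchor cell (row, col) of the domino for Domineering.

[../../.#/.#/..] H move#1: H00:+1/##/../.#/.#/..*, H10:+1/../##/.#/.#/.., H40:-1/../../.#/.#/##
[##/../.#/.#/..] V move#2: V10:-1/##/#./##/.#/..*, V20:-1/##/../##/##/.., V30:-1/##/../.#/##/#.
[##/#./##/.#/..] H move#3: H40:+1/##/#./##/.#/##*
[##/#./##/.#/##] end (terminal -1, V#4); searched ../../.#/.#/.. to 10

H's best at [../../.#/.#/..]: H00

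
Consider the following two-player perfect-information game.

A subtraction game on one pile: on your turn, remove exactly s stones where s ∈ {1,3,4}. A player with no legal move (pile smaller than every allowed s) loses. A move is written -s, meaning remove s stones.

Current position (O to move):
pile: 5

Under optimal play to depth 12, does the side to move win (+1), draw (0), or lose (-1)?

p1 O@[5]: -1[4]-1 -3[2]+1* -4[1]-1
p2 X@[2]: -1[1]-1*
p3 O@[1]: -1[0]+1*
p4 X@[0] terminal -1; root [5] d12

value(5, O) = +1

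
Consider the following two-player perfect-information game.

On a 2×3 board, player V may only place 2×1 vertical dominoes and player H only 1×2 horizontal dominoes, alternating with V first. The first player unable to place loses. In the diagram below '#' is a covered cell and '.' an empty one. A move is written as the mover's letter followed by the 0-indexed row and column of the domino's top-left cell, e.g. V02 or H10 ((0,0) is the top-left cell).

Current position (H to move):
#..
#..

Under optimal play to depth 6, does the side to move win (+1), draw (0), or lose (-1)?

[#../#..] H move#1: H01:+1/###/#..*, H11:+1/#../###
[###/#..] end (terminal -1, V#2); searched #../#.. to 6

value(#../#.., H) = +1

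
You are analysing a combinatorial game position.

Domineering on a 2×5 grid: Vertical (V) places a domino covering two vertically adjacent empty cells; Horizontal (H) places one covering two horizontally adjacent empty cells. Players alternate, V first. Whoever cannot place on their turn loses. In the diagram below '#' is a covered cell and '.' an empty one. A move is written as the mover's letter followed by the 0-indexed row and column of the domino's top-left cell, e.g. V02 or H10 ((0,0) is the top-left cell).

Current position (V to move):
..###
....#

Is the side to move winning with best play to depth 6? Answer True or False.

V winning at [..###/....#]: True

p1 V@[..###/....#]: V00[#.###/#...#]-1 V01[.####/.#..#]+1*
p2 H@[.####/.#..#]: H12[.####/.####]-1*
p3 V@[.####/.####]: V00[#####/#####]+1*
p4 H@[#####/#####] terminal -1; root [..###/....#] d6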